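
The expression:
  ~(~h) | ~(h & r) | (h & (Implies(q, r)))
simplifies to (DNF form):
True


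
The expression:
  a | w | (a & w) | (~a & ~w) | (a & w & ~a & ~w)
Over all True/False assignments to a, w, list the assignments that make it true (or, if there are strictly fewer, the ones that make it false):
is always true.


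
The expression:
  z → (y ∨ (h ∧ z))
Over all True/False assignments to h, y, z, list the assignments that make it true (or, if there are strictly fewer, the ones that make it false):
is false only for:
  h=False, y=False, z=True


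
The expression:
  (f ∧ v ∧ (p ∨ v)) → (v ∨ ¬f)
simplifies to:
True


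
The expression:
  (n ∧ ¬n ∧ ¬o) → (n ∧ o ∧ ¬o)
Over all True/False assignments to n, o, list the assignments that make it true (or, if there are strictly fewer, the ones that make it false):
is always true.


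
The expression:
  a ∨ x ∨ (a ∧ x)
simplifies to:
a ∨ x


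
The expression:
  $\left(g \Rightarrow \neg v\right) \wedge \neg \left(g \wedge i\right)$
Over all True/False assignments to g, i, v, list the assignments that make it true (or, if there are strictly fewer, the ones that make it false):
is false only for:
  g=True, i=False, v=True;
  g=True, i=True, v=False;
  g=True, i=True, v=True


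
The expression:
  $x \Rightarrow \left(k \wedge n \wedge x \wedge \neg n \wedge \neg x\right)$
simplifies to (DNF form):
$\neg x$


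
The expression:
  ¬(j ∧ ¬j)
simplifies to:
True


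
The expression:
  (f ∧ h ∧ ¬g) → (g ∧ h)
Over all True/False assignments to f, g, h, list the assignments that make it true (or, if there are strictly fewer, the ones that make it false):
is false only for:
  f=True, g=False, h=True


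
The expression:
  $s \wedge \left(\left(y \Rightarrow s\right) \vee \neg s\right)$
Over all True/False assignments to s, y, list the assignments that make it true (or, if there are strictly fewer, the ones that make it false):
is true only for:
  s=True, y=False;
  s=True, y=True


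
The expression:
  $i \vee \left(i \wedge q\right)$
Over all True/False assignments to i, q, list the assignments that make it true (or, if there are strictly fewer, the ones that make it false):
is true only for:
  i=True, q=False;
  i=True, q=True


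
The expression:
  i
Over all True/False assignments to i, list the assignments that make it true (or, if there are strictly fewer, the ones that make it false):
is true only for:
  i=True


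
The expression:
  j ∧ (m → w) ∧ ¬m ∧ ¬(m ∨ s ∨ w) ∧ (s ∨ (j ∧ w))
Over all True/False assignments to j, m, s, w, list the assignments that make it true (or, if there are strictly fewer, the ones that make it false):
is never true.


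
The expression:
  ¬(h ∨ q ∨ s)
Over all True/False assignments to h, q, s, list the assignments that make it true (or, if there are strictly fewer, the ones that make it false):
is true only for:
  h=False, q=False, s=False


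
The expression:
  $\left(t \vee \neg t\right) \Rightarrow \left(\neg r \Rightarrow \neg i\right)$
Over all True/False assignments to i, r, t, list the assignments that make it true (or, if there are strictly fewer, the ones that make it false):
is false only for:
  i=True, r=False, t=False;
  i=True, r=False, t=True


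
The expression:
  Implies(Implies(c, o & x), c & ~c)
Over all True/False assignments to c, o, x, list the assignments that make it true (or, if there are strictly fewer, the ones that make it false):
is true only for:
  c=True, o=False, x=False;
  c=True, o=False, x=True;
  c=True, o=True, x=False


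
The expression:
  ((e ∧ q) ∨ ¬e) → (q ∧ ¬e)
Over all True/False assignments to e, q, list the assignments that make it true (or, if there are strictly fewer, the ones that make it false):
is true only for:
  e=False, q=True;
  e=True, q=False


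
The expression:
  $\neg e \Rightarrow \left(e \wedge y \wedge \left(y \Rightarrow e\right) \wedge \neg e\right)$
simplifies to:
$e$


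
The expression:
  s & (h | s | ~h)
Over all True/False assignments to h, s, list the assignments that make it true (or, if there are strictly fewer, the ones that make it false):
is true only for:
  h=False, s=True;
  h=True, s=True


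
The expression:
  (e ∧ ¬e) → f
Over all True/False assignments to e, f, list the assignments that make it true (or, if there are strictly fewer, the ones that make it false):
is always true.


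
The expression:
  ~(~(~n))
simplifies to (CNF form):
~n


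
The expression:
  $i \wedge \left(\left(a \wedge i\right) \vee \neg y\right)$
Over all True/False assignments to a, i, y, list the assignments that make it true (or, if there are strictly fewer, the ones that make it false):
is true only for:
  a=False, i=True, y=False;
  a=True, i=True, y=False;
  a=True, i=True, y=True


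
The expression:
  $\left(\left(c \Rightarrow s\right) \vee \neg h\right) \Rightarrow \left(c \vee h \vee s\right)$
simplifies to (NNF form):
$c \vee h \vee s$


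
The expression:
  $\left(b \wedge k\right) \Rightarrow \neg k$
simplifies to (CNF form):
$\neg b \vee \neg k$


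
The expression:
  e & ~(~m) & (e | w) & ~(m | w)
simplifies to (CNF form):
False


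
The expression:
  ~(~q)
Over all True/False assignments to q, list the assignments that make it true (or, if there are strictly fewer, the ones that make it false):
is true only for:
  q=True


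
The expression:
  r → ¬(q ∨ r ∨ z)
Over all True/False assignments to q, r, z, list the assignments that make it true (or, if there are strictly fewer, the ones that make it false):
is true only for:
  q=False, r=False, z=False;
  q=False, r=False, z=True;
  q=True, r=False, z=False;
  q=True, r=False, z=True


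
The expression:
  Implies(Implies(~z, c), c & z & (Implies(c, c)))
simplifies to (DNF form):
(c & z) | (~c & ~z)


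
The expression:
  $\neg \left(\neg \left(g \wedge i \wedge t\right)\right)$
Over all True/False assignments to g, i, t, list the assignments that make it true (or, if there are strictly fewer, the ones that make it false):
is true only for:
  g=True, i=True, t=True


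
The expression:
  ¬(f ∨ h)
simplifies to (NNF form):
¬f ∧ ¬h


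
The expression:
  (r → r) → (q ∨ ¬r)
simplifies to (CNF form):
q ∨ ¬r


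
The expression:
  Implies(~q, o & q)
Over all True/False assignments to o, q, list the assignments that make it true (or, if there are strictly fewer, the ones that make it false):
is true only for:
  o=False, q=True;
  o=True, q=True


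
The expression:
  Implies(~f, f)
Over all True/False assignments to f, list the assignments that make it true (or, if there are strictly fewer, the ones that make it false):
is true only for:
  f=True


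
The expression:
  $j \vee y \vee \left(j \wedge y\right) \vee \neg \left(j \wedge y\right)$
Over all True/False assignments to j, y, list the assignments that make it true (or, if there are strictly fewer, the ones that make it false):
is always true.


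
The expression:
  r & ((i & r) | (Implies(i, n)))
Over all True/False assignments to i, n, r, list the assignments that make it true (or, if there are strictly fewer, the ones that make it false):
is true only for:
  i=False, n=False, r=True;
  i=False, n=True, r=True;
  i=True, n=False, r=True;
  i=True, n=True, r=True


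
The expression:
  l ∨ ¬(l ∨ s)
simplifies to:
l ∨ ¬s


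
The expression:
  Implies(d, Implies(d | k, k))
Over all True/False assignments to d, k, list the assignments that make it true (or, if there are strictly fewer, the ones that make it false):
is false only for:
  d=True, k=False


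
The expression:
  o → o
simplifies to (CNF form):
True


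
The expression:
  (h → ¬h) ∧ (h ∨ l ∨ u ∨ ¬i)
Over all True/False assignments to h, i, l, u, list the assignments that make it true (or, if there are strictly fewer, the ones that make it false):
is true only for:
  h=False, i=False, l=False, u=False;
  h=False, i=False, l=False, u=True;
  h=False, i=False, l=True, u=False;
  h=False, i=False, l=True, u=True;
  h=False, i=True, l=False, u=True;
  h=False, i=True, l=True, u=False;
  h=False, i=True, l=True, u=True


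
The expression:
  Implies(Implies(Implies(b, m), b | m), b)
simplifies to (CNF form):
b | ~m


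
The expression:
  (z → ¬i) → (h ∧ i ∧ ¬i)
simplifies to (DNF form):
i ∧ z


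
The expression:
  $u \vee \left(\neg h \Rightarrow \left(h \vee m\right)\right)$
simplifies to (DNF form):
$h \vee m \vee u$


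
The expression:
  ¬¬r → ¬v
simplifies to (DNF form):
¬r ∨ ¬v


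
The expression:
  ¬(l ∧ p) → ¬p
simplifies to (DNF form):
l ∨ ¬p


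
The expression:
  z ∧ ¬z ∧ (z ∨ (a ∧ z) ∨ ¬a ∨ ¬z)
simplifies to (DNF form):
False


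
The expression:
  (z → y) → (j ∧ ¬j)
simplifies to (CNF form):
z ∧ ¬y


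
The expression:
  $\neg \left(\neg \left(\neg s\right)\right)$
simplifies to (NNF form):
$\neg s$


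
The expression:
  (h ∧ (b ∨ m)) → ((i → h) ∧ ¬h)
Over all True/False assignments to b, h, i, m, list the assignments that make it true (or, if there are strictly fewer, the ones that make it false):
is false only for:
  b=False, h=True, i=False, m=True;
  b=False, h=True, i=True, m=True;
  b=True, h=True, i=False, m=False;
  b=True, h=True, i=False, m=True;
  b=True, h=True, i=True, m=False;
  b=True, h=True, i=True, m=True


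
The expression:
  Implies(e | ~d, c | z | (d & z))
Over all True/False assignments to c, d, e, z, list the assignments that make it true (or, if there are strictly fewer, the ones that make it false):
is false only for:
  c=False, d=False, e=False, z=False;
  c=False, d=False, e=True, z=False;
  c=False, d=True, e=True, z=False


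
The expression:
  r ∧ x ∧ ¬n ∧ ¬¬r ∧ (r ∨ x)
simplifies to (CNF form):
r ∧ x ∧ ¬n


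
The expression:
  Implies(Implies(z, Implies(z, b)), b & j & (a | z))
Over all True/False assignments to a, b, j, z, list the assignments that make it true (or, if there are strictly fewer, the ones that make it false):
is true only for:
  a=False, b=False, j=False, z=True;
  a=False, b=False, j=True, z=True;
  a=False, b=True, j=True, z=True;
  a=True, b=False, j=False, z=True;
  a=True, b=False, j=True, z=True;
  a=True, b=True, j=True, z=False;
  a=True, b=True, j=True, z=True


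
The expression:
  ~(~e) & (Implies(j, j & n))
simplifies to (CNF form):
e & (n | ~j)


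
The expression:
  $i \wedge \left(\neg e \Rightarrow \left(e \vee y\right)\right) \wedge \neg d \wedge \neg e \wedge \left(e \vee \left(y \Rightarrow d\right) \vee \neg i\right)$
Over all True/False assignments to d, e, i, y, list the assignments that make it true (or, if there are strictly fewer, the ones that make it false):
is never true.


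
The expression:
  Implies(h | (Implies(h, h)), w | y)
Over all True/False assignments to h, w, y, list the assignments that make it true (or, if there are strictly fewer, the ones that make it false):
is false only for:
  h=False, w=False, y=False;
  h=True, w=False, y=False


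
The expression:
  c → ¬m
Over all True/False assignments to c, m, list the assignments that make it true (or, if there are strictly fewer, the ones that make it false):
is false only for:
  c=True, m=True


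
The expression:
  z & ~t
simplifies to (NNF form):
z & ~t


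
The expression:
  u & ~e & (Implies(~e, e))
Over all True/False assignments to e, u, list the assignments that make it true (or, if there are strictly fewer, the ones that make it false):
is never true.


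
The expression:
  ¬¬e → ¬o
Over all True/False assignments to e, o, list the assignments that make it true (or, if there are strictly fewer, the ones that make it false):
is false only for:
  e=True, o=True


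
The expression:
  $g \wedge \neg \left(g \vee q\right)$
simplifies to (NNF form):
$\text{False}$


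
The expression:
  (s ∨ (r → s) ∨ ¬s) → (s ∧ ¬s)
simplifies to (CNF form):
False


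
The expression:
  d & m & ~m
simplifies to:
False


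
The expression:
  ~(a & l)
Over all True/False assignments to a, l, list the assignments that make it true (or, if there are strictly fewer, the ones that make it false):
is false only for:
  a=True, l=True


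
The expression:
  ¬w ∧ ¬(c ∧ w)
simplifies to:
¬w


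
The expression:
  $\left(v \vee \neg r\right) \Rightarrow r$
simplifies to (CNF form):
$r$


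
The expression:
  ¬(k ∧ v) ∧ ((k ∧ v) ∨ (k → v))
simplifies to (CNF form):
¬k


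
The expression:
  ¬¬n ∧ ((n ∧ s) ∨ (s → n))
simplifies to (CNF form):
n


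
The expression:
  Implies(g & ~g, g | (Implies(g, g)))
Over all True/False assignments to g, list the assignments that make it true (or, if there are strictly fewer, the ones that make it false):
is always true.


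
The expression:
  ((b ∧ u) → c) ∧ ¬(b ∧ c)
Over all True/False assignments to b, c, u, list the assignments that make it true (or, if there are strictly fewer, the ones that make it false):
is false only for:
  b=True, c=False, u=True;
  b=True, c=True, u=False;
  b=True, c=True, u=True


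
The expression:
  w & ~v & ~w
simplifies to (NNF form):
False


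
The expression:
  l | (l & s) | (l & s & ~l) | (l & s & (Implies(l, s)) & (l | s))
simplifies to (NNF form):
l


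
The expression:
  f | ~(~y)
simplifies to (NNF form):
f | y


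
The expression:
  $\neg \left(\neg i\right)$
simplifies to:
$i$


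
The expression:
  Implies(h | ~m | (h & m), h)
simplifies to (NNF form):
h | m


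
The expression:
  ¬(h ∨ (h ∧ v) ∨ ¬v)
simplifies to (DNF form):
v ∧ ¬h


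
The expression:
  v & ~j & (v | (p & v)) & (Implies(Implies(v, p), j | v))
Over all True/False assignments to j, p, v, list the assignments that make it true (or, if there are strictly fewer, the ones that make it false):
is true only for:
  j=False, p=False, v=True;
  j=False, p=True, v=True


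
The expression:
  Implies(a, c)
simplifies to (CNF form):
c | ~a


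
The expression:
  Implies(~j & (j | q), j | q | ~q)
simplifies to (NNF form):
True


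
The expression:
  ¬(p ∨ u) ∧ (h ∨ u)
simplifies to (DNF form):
h ∧ ¬p ∧ ¬u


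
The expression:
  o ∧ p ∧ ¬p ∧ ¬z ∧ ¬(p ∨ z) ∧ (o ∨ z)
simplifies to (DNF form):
False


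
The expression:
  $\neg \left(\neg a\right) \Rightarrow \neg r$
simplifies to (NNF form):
$\neg a \vee \neg r$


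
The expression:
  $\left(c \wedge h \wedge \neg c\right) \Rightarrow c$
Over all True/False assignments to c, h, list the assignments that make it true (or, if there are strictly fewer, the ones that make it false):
is always true.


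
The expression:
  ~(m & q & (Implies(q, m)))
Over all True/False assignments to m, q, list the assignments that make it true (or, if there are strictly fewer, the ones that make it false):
is false only for:
  m=True, q=True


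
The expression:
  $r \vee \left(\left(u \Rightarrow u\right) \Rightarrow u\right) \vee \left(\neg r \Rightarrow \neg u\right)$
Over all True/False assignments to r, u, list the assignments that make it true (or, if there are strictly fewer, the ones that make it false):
is always true.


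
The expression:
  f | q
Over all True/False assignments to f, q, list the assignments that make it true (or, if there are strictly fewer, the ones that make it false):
is false only for:
  f=False, q=False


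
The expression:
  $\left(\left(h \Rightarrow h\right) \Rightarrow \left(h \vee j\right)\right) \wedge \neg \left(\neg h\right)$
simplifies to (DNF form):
$h$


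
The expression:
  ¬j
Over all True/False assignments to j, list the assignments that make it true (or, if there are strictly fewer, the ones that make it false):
is true only for:
  j=False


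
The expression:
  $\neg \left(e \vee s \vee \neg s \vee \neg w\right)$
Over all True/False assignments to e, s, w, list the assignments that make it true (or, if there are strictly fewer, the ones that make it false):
is never true.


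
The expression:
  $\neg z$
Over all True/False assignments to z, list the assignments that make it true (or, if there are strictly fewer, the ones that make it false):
is true only for:
  z=False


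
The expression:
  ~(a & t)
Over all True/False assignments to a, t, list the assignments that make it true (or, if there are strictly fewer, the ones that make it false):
is false only for:
  a=True, t=True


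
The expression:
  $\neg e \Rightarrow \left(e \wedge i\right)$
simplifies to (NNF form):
$e$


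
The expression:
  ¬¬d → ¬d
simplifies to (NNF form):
¬d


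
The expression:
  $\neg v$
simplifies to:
$\neg v$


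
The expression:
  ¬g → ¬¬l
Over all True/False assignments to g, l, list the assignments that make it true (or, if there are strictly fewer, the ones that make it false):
is false only for:
  g=False, l=False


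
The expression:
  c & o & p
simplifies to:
c & o & p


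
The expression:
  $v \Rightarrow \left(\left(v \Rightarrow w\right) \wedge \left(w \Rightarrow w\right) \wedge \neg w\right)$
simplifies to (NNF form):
$\neg v$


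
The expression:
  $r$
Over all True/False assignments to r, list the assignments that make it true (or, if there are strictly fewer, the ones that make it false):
is true only for:
  r=True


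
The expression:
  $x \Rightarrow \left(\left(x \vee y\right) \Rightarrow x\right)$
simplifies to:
$\text{True}$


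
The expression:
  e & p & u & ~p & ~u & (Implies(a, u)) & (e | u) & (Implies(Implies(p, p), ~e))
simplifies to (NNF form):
False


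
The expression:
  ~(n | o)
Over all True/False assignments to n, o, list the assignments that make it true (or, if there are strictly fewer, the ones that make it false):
is true only for:
  n=False, o=False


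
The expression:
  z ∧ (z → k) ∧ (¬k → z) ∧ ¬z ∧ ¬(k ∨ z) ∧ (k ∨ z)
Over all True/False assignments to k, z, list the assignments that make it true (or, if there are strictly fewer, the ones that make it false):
is never true.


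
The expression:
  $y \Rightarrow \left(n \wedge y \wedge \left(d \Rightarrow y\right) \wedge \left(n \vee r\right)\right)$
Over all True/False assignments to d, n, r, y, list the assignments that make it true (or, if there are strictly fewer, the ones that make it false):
is false only for:
  d=False, n=False, r=False, y=True;
  d=False, n=False, r=True, y=True;
  d=True, n=False, r=False, y=True;
  d=True, n=False, r=True, y=True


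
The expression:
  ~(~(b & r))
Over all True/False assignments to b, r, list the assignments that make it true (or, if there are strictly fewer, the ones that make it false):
is true only for:
  b=True, r=True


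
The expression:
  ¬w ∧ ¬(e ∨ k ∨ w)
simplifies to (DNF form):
¬e ∧ ¬k ∧ ¬w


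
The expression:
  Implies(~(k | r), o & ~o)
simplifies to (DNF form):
k | r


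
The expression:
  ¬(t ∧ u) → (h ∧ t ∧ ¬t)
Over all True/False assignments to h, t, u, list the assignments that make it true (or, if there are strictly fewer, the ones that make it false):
is true only for:
  h=False, t=True, u=True;
  h=True, t=True, u=True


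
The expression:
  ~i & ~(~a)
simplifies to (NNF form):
a & ~i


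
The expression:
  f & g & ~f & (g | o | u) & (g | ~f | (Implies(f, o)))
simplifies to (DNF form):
False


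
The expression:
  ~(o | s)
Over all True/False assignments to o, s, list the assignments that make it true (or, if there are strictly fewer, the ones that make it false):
is true only for:
  o=False, s=False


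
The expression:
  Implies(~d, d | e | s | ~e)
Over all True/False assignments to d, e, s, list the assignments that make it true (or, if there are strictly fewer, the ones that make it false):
is always true.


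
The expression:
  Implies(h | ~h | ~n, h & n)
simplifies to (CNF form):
h & n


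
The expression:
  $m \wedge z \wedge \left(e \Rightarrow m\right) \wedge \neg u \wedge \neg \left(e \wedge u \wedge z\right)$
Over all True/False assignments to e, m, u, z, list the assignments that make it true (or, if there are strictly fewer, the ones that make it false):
is true only for:
  e=False, m=True, u=False, z=True;
  e=True, m=True, u=False, z=True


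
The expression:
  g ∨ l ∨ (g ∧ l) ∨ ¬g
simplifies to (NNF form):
True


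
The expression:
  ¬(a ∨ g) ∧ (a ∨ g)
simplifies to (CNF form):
False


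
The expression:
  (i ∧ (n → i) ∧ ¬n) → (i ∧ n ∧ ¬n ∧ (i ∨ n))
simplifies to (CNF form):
n ∨ ¬i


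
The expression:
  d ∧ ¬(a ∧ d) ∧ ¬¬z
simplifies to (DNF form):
d ∧ z ∧ ¬a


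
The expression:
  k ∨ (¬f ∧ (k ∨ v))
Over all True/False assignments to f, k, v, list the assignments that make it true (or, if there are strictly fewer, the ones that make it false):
is false only for:
  f=False, k=False, v=False;
  f=True, k=False, v=False;
  f=True, k=False, v=True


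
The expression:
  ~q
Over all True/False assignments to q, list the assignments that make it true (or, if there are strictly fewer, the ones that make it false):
is true only for:
  q=False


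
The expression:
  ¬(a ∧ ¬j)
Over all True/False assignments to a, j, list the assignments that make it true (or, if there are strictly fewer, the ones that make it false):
is false only for:
  a=True, j=False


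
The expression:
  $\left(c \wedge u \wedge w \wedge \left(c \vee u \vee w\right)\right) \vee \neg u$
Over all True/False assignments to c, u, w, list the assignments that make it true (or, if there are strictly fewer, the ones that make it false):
is false only for:
  c=False, u=True, w=False;
  c=False, u=True, w=True;
  c=True, u=True, w=False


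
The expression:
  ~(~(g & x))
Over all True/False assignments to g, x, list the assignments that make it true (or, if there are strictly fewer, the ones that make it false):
is true only for:
  g=True, x=True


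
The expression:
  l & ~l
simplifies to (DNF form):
False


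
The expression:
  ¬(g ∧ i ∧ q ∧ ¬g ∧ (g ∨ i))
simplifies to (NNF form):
True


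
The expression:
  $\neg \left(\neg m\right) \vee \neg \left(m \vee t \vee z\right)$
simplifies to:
$m \vee \left(\neg t \wedge \neg z\right)$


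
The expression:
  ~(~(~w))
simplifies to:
~w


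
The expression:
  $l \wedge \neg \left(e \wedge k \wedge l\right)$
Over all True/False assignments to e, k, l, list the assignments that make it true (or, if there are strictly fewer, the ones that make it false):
is true only for:
  e=False, k=False, l=True;
  e=False, k=True, l=True;
  e=True, k=False, l=True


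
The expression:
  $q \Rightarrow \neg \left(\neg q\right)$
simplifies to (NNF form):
$\text{True}$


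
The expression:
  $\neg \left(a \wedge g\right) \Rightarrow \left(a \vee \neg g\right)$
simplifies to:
$a \vee \neg g$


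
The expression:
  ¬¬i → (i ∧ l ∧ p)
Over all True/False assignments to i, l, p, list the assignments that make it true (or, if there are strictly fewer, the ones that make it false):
is false only for:
  i=True, l=False, p=False;
  i=True, l=False, p=True;
  i=True, l=True, p=False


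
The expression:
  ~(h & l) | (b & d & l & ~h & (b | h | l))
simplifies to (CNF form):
~h | ~l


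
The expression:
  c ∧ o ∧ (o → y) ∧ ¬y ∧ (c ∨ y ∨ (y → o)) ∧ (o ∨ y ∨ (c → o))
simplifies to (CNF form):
False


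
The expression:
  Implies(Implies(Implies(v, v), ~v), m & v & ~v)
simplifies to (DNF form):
v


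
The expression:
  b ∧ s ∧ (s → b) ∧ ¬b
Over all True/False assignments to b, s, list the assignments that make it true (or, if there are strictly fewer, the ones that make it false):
is never true.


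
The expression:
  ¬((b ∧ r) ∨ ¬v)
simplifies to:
v ∧ (¬b ∨ ¬r)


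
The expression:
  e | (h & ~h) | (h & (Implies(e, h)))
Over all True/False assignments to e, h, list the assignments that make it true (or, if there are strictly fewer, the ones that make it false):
is false only for:
  e=False, h=False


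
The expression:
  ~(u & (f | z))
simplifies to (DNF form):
~u | (~f & ~z)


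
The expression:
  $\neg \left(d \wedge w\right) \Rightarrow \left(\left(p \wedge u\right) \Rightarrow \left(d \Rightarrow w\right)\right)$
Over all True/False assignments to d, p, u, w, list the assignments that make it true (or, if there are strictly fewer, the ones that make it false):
is false only for:
  d=True, p=True, u=True, w=False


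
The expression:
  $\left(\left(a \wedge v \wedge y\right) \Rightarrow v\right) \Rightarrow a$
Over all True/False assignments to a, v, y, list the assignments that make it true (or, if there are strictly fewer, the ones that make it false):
is true only for:
  a=True, v=False, y=False;
  a=True, v=False, y=True;
  a=True, v=True, y=False;
  a=True, v=True, y=True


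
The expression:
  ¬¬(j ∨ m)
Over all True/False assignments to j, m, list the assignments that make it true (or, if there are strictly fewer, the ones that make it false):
is false only for:
  j=False, m=False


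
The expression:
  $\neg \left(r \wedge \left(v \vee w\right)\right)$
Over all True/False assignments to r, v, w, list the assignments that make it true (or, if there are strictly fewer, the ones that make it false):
is false only for:
  r=True, v=False, w=True;
  r=True, v=True, w=False;
  r=True, v=True, w=True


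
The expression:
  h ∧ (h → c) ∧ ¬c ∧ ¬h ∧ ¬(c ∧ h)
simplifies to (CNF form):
False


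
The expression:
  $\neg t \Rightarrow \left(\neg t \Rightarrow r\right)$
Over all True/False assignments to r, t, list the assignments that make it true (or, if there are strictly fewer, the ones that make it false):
is false only for:
  r=False, t=False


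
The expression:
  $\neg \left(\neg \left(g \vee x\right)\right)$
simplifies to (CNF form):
$g \vee x$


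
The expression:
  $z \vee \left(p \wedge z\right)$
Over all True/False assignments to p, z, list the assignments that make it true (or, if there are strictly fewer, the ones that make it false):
is true only for:
  p=False, z=True;
  p=True, z=True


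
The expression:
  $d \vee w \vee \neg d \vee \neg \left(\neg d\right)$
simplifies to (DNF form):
$\text{True}$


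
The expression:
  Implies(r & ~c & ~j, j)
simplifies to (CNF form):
c | j | ~r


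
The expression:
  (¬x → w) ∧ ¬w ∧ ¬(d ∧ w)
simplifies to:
x ∧ ¬w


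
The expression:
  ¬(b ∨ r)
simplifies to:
¬b ∧ ¬r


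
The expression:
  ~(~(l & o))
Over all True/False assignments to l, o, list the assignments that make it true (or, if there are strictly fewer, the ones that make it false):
is true only for:
  l=True, o=True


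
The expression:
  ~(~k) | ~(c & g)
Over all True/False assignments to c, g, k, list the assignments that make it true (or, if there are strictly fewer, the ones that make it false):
is false only for:
  c=True, g=True, k=False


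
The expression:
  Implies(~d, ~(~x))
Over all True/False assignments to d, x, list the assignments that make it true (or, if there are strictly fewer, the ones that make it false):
is false only for:
  d=False, x=False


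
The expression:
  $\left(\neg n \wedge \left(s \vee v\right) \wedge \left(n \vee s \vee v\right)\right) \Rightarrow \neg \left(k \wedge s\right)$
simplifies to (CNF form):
$n \vee \neg k \vee \neg s$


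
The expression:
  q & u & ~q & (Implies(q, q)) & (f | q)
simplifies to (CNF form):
False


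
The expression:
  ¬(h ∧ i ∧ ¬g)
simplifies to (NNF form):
g ∨ ¬h ∨ ¬i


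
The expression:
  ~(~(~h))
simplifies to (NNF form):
~h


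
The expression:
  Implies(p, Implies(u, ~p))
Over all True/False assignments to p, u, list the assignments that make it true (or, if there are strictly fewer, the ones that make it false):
is false only for:
  p=True, u=True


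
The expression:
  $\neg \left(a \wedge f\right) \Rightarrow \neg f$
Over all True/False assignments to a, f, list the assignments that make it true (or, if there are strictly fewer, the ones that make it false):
is false only for:
  a=False, f=True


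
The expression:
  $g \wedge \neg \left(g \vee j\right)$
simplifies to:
$\text{False}$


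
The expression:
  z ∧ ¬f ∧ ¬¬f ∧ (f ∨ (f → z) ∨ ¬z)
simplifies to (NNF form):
False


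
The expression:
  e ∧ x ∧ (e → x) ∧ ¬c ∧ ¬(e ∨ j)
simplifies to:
False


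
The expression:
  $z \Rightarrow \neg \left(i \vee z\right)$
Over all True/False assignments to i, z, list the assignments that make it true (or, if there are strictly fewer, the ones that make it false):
is true only for:
  i=False, z=False;
  i=True, z=False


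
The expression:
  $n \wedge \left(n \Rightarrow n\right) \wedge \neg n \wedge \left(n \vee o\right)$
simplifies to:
$\text{False}$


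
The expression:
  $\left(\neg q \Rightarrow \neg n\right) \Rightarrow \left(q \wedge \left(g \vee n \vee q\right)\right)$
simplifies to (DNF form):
$n \vee q$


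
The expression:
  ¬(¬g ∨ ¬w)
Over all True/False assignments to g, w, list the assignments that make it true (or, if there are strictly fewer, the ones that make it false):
is true only for:
  g=True, w=True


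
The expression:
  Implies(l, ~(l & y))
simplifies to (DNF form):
~l | ~y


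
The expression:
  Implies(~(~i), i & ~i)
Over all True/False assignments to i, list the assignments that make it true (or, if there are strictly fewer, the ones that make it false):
is true only for:
  i=False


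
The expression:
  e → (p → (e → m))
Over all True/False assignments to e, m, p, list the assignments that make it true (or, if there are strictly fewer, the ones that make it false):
is false only for:
  e=True, m=False, p=True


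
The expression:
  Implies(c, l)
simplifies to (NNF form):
l | ~c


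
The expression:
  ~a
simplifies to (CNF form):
~a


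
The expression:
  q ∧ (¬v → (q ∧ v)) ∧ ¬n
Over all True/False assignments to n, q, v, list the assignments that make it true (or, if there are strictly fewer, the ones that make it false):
is true only for:
  n=False, q=True, v=True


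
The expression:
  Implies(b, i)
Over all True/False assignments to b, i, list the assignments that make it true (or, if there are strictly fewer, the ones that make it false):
is false only for:
  b=True, i=False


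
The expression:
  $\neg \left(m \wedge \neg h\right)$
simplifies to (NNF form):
$h \vee \neg m$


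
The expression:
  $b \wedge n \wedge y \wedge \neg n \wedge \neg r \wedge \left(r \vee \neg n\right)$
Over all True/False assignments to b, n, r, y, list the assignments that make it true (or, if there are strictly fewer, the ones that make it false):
is never true.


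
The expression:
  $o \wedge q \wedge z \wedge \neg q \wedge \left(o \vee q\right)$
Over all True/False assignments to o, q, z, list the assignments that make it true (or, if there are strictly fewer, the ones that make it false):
is never true.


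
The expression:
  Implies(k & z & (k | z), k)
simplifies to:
True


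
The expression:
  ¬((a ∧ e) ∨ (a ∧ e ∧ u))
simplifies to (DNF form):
¬a ∨ ¬e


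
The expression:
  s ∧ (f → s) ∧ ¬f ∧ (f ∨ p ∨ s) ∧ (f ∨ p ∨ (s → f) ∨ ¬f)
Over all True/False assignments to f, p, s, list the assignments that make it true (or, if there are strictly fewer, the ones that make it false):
is true only for:
  f=False, p=False, s=True;
  f=False, p=True, s=True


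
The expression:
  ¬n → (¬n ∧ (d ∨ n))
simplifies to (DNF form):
d ∨ n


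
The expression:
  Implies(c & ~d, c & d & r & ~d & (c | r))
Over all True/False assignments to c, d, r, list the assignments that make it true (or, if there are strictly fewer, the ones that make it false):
is false only for:
  c=True, d=False, r=False;
  c=True, d=False, r=True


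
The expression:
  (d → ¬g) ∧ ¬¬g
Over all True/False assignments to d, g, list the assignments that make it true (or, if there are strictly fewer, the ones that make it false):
is true only for:
  d=False, g=True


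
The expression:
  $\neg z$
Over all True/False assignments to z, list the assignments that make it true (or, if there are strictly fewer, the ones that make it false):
is true only for:
  z=False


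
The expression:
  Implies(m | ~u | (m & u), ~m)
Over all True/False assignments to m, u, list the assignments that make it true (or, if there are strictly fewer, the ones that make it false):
is true only for:
  m=False, u=False;
  m=False, u=True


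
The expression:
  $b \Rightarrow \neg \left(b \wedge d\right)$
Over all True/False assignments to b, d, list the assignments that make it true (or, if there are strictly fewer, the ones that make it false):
is false only for:
  b=True, d=True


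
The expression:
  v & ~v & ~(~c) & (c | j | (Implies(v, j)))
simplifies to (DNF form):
False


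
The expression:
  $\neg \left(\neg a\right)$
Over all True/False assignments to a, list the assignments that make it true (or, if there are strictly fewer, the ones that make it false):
is true only for:
  a=True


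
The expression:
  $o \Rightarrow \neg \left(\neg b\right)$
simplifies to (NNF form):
$b \vee \neg o$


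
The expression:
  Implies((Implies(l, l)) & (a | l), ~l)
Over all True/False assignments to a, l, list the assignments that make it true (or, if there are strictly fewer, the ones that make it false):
is true only for:
  a=False, l=False;
  a=True, l=False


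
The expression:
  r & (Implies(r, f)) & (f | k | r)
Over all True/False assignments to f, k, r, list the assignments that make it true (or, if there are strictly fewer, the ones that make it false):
is true only for:
  f=True, k=False, r=True;
  f=True, k=True, r=True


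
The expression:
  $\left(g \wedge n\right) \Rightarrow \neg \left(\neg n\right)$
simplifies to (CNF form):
$\text{True}$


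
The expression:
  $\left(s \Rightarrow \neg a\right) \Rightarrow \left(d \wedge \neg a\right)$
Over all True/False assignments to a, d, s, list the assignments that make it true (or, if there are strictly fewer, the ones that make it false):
is true only for:
  a=False, d=True, s=False;
  a=False, d=True, s=True;
  a=True, d=False, s=True;
  a=True, d=True, s=True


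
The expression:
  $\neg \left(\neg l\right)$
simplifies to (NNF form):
$l$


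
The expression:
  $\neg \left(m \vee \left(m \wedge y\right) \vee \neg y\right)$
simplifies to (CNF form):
$y \wedge \neg m$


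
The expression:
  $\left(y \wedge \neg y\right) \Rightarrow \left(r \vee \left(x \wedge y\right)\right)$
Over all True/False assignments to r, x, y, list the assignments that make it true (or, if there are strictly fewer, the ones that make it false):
is always true.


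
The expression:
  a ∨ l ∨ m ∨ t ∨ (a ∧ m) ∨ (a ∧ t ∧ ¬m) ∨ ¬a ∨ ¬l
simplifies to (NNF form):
True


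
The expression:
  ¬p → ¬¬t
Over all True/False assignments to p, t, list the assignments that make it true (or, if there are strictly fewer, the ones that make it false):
is false only for:
  p=False, t=False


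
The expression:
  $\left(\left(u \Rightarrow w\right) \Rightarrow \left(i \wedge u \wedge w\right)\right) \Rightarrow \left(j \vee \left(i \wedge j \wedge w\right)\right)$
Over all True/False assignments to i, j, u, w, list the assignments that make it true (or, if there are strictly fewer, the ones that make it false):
is false only for:
  i=False, j=False, u=True, w=False;
  i=True, j=False, u=True, w=False;
  i=True, j=False, u=True, w=True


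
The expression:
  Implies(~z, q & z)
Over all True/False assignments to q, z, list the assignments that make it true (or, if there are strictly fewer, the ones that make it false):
is true only for:
  q=False, z=True;
  q=True, z=True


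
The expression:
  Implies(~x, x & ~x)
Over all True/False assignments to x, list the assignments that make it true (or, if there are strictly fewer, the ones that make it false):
is true only for:
  x=True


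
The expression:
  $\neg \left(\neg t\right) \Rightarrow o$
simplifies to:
$o \vee \neg t$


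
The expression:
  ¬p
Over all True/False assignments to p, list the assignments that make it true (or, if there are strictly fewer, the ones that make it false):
is true only for:
  p=False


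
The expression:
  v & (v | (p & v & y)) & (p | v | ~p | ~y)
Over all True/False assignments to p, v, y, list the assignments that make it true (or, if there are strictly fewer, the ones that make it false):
is true only for:
  p=False, v=True, y=False;
  p=False, v=True, y=True;
  p=True, v=True, y=False;
  p=True, v=True, y=True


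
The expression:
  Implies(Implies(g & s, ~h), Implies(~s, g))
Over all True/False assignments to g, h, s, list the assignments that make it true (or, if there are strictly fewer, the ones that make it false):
is false only for:
  g=False, h=False, s=False;
  g=False, h=True, s=False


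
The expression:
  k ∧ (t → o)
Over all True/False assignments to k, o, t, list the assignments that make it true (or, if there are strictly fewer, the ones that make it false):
is true only for:
  k=True, o=False, t=False;
  k=True, o=True, t=False;
  k=True, o=True, t=True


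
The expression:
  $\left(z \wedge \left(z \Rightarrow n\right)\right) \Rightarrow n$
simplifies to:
$\text{True}$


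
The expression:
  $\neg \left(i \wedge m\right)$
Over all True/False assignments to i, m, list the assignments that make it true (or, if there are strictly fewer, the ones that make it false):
is false only for:
  i=True, m=True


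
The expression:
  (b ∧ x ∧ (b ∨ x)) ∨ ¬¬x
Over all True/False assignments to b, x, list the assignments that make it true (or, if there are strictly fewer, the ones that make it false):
is true only for:
  b=False, x=True;
  b=True, x=True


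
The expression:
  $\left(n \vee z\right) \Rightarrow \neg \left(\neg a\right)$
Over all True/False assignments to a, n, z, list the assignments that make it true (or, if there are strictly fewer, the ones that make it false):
is false only for:
  a=False, n=False, z=True;
  a=False, n=True, z=False;
  a=False, n=True, z=True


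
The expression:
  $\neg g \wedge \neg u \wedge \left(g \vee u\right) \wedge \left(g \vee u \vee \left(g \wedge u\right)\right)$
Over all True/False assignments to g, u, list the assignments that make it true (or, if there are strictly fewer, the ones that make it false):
is never true.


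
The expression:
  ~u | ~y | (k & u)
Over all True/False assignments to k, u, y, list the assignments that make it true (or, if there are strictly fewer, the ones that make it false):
is false only for:
  k=False, u=True, y=True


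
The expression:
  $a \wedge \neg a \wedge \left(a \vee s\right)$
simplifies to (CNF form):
$\text{False}$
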